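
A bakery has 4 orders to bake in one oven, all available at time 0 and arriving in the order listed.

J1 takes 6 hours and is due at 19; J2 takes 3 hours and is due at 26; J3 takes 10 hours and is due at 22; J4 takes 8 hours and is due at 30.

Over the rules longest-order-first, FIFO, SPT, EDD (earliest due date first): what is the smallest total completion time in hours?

56

LPT (decreasing processing time): J3 J4 J1 J2.
J3: 0→10
J4: 10→18
J1: 18→24
J2: 24→27
Sum = 10+18+24+27 = 79.
FIFO (arrival order): J1 J2 J3 J4.
J1: 0→6
J2: 6→9
J3: 9→19
J4: 19→27
Sum = 6+9+19+27 = 61.
SPT (increasing processing time): J2 J1 J4 J3.
J2: 0→3
J1: 3→9
J4: 9→17
J3: 17→27
Sum = 3+9+17+27 = 56.
EDD (increasing due date): J1 J3 J2 J4.
J1: 0→6
J3: 6→16
J2: 16→19
J4: 19→27
Sum = 6+16+19+27 = 68.
LPT 79, FIFO 61, SPT 56, EDD 68 → minimum 56.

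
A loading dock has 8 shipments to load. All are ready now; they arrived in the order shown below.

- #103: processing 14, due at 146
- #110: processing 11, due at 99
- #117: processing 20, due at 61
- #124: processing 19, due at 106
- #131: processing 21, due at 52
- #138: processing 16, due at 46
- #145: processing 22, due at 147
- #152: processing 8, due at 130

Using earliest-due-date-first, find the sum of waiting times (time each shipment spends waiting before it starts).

EDD (increasing due date): #138 #131 #117 #110 #124 #152 #103 #145.
#138: waits 0, runs 0→16
#131: waits 16, runs 16→37
#117: waits 37, runs 37→57
#110: waits 57, runs 57→68
#124: waits 68, runs 68→87
#152: waits 87, runs 87→95
#103: waits 95, runs 95→109
#145: waits 109, runs 109→131
Sum = 0+16+37+57+68+87+95+109 = 469.

469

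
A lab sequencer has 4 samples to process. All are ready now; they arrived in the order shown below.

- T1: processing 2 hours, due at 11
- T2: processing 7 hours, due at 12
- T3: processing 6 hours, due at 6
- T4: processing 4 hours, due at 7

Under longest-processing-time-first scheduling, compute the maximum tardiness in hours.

LPT (decreasing processing time): T2 T3 T4 T1.
T2: 0→7, due 12, tardiness 0
T3: 7→13, due 6, tardiness 7
T4: 13→17, due 7, tardiness 10
T1: 17→19, due 11, tardiness 8
Maximum = 10.

10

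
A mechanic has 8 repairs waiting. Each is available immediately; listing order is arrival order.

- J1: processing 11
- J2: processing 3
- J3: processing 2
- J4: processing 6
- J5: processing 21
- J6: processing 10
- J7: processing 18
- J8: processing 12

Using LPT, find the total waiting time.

404

LPT (decreasing processing time): J5 J7 J8 J1 J6 J4 J2 J3.
J5: waits 0, runs 0→21
J7: waits 21, runs 21→39
J8: waits 39, runs 39→51
J1: waits 51, runs 51→62
J6: waits 62, runs 62→72
J4: waits 72, runs 72→78
J2: waits 78, runs 78→81
J3: waits 81, runs 81→83
Sum = 0+21+39+51+62+72+78+81 = 404.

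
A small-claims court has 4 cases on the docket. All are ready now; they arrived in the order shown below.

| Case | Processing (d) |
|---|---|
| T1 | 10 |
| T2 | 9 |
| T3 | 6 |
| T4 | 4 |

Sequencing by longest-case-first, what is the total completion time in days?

83

LPT (decreasing processing time): T1 T2 T3 T4.
T1: 0→10
T2: 10→19
T3: 19→25
T4: 25→29
Sum = 10+19+25+29 = 83.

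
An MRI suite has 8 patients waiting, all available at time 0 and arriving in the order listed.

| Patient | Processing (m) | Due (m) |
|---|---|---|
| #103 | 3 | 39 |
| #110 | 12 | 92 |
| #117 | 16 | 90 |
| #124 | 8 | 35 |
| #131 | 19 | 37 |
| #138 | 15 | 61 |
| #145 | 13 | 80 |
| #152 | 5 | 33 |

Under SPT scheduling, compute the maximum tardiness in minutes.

54

SPT (increasing processing time): #103 #152 #124 #110 #145 #138 #117 #131.
#103: 0→3, due 39, tardiness 0
#152: 3→8, due 33, tardiness 0
#124: 8→16, due 35, tardiness 0
#110: 16→28, due 92, tardiness 0
#145: 28→41, due 80, tardiness 0
#138: 41→56, due 61, tardiness 0
#117: 56→72, due 90, tardiness 0
#131: 72→91, due 37, tardiness 54
Maximum = 54.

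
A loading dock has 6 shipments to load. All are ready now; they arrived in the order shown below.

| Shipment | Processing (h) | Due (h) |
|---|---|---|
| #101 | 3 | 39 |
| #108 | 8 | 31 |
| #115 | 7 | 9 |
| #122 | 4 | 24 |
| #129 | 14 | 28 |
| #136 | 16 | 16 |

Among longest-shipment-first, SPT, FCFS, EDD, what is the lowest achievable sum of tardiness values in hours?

LPT (decreasing processing time): #136 #129 #108 #115 #122 #101.
#136: 0→16, due 16, tardiness 0
#129: 16→30, due 28, tardiness 2
#108: 30→38, due 31, tardiness 7
#115: 38→45, due 9, tardiness 36
#122: 45→49, due 24, tardiness 25
#101: 49→52, due 39, tardiness 13
Sum = 0+2+7+36+25+13 = 83.
SPT (increasing processing time): #101 #122 #115 #108 #129 #136.
#101: 0→3, due 39, tardiness 0
#122: 3→7, due 24, tardiness 0
#115: 7→14, due 9, tardiness 5
#108: 14→22, due 31, tardiness 0
#129: 22→36, due 28, tardiness 8
#136: 36→52, due 16, tardiness 36
Sum = 0+0+5+0+8+36 = 49.
FIFO (arrival order): #101 #108 #115 #122 #129 #136.
#101: 0→3, due 39, tardiness 0
#108: 3→11, due 31, tardiness 0
#115: 11→18, due 9, tardiness 9
#122: 18→22, due 24, tardiness 0
#129: 22→36, due 28, tardiness 8
#136: 36→52, due 16, tardiness 36
Sum = 0+0+9+0+8+36 = 53.
EDD (increasing due date): #115 #136 #122 #129 #108 #101.
#115: 0→7, due 9, tardiness 0
#136: 7→23, due 16, tardiness 7
#122: 23→27, due 24, tardiness 3
#129: 27→41, due 28, tardiness 13
#108: 41→49, due 31, tardiness 18
#101: 49→52, due 39, tardiness 13
Sum = 0+7+3+13+18+13 = 54.
LPT 83, SPT 49, FIFO 53, EDD 54 → minimum 49.

49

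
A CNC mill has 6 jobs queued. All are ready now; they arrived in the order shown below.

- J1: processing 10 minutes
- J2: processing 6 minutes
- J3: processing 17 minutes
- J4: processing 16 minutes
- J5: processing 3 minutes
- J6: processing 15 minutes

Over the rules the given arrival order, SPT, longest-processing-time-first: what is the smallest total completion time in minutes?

FIFO (arrival order): J1 J2 J3 J4 J5 J6.
J1: 0→10
J2: 10→16
J3: 16→33
J4: 33→49
J5: 49→52
J6: 52→67
Sum = 10+16+33+49+52+67 = 227.
SPT (increasing processing time): J5 J2 J1 J6 J4 J3.
J5: 0→3
J2: 3→9
J1: 9→19
J6: 19→34
J4: 34→50
J3: 50→67
Sum = 3+9+19+34+50+67 = 182.
LPT (decreasing processing time): J3 J4 J6 J1 J2 J5.
J3: 0→17
J4: 17→33
J6: 33→48
J1: 48→58
J2: 58→64
J5: 64→67
Sum = 17+33+48+58+64+67 = 287.
FIFO 227, SPT 182, LPT 287 → minimum 182.

182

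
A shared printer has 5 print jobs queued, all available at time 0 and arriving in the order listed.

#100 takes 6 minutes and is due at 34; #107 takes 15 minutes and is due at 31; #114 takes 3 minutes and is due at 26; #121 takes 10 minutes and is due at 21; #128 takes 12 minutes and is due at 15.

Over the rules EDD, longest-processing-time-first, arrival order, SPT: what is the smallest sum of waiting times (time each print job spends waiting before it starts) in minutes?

62

EDD (increasing due date): #128 #121 #114 #107 #100.
#128: waits 0, runs 0→12
#121: waits 12, runs 12→22
#114: waits 22, runs 22→25
#107: waits 25, runs 25→40
#100: waits 40, runs 40→46
Sum = 0+12+22+25+40 = 99.
LPT (decreasing processing time): #107 #128 #121 #100 #114.
#107: waits 0, runs 0→15
#128: waits 15, runs 15→27
#121: waits 27, runs 27→37
#100: waits 37, runs 37→43
#114: waits 43, runs 43→46
Sum = 0+15+27+37+43 = 122.
FIFO (arrival order): #100 #107 #114 #121 #128.
#100: waits 0, runs 0→6
#107: waits 6, runs 6→21
#114: waits 21, runs 21→24
#121: waits 24, runs 24→34
#128: waits 34, runs 34→46
Sum = 0+6+21+24+34 = 85.
SPT (increasing processing time): #114 #100 #121 #128 #107.
#114: waits 0, runs 0→3
#100: waits 3, runs 3→9
#121: waits 9, runs 9→19
#128: waits 19, runs 19→31
#107: waits 31, runs 31→46
Sum = 0+3+9+19+31 = 62.
EDD 99, LPT 122, FIFO 85, SPT 62 → minimum 62.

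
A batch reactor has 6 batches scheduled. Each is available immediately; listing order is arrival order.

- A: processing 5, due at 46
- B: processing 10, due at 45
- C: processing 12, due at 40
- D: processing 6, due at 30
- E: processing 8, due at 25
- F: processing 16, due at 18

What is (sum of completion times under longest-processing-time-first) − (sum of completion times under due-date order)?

16

LPT (decreasing processing time): F C B E D A.
F: 0→16
C: 16→28
B: 28→38
E: 38→46
D: 46→52
A: 52→57
Sum = 16+28+38+46+52+57 = 237.
EDD (increasing due date): F E D C B A.
F: 0→16
E: 16→24
D: 24→30
C: 30→42
B: 42→52
A: 52→57
Sum = 16+24+30+42+52+57 = 221.
Difference = 237 − 221 = 16.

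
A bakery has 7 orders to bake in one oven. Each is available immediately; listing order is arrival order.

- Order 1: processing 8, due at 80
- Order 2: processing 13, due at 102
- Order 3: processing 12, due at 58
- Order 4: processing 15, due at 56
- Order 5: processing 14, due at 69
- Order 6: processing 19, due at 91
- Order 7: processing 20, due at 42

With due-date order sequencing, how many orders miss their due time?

EDD (increasing due date): Order 7 Order 4 Order 3 Order 5 Order 1 Order 6 Order 2.
Order 7: 0→20, due 42, tardiness 0
Order 4: 20→35, due 56, tardiness 0
Order 3: 35→47, due 58, tardiness 0
Order 5: 47→61, due 69, tardiness 0
Order 1: 61→69, due 80, tardiness 0
Order 6: 69→88, due 91, tardiness 0
Order 2: 88→101, due 102, tardiness 0
Late orders: 0.

0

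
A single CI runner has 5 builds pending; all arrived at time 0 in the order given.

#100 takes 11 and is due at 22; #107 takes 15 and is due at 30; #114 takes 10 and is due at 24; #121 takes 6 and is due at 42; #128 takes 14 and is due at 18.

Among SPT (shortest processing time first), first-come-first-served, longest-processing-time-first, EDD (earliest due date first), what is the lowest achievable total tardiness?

48

SPT (increasing processing time): #121 #114 #100 #128 #107.
#121: 0→6, due 42, tardiness 0
#114: 6→16, due 24, tardiness 0
#100: 16→27, due 22, tardiness 5
#128: 27→41, due 18, tardiness 23
#107: 41→56, due 30, tardiness 26
Sum = 0+0+5+23+26 = 54.
FIFO (arrival order): #100 #107 #114 #121 #128.
#100: 0→11, due 22, tardiness 0
#107: 11→26, due 30, tardiness 0
#114: 26→36, due 24, tardiness 12
#121: 36→42, due 42, tardiness 0
#128: 42→56, due 18, tardiness 38
Sum = 0+0+12+0+38 = 50.
LPT (decreasing processing time): #107 #128 #100 #114 #121.
#107: 0→15, due 30, tardiness 0
#128: 15→29, due 18, tardiness 11
#100: 29→40, due 22, tardiness 18
#114: 40→50, due 24, tardiness 26
#121: 50→56, due 42, tardiness 14
Sum = 0+11+18+26+14 = 69.
EDD (increasing due date): #128 #100 #114 #107 #121.
#128: 0→14, due 18, tardiness 0
#100: 14→25, due 22, tardiness 3
#114: 25→35, due 24, tardiness 11
#107: 35→50, due 30, tardiness 20
#121: 50→56, due 42, tardiness 14
Sum = 0+3+11+20+14 = 48.
SPT 54, FIFO 50, LPT 69, EDD 48 → minimum 48.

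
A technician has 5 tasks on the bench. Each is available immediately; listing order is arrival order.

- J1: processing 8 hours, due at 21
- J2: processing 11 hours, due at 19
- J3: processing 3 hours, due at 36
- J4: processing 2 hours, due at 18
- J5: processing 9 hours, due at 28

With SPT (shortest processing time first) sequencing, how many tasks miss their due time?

1

SPT (increasing processing time): J4 J3 J1 J5 J2.
J4: 0→2, due 18, tardiness 0
J3: 2→5, due 36, tardiness 0
J1: 5→13, due 21, tardiness 0
J5: 13→22, due 28, tardiness 0
J2: 22→33, due 19, tardiness 14
Late tasks: 1.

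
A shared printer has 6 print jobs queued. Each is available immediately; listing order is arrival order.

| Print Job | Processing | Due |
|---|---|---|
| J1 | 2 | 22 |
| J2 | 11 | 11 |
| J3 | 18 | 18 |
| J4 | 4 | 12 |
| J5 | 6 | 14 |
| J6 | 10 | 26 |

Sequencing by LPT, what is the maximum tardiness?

37

LPT (decreasing processing time): J3 J2 J6 J5 J4 J1.
J3: 0→18, due 18, tardiness 0
J2: 18→29, due 11, tardiness 18
J6: 29→39, due 26, tardiness 13
J5: 39→45, due 14, tardiness 31
J4: 45→49, due 12, tardiness 37
J1: 49→51, due 22, tardiness 29
Maximum = 37.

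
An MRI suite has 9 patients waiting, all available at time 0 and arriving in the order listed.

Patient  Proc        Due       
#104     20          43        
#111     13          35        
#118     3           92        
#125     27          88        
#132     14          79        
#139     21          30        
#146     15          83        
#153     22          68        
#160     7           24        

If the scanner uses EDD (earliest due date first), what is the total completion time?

710

EDD (increasing due date): #160 #139 #111 #104 #153 #132 #146 #125 #118.
#160: 0→7
#139: 7→28
#111: 28→41
#104: 41→61
#153: 61→83
#132: 83→97
#146: 97→112
#125: 112→139
#118: 139→142
Sum = 7+28+41+61+83+97+112+139+142 = 710.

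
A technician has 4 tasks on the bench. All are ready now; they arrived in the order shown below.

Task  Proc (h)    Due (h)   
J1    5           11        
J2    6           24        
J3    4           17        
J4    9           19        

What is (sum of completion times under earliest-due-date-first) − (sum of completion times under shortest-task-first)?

4

EDD (increasing due date): J1 J3 J4 J2.
J1: 0→5
J3: 5→9
J4: 9→18
J2: 18→24
Sum = 5+9+18+24 = 56.
SPT (increasing processing time): J3 J1 J2 J4.
J3: 0→4
J1: 4→9
J2: 9→15
J4: 15→24
Sum = 4+9+15+24 = 52.
Difference = 56 − 52 = 4.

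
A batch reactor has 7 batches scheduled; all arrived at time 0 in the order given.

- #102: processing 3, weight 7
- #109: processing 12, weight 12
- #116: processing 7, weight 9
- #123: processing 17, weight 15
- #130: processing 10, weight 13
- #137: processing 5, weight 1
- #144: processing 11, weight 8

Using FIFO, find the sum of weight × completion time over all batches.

FIFO (arrival order): #102 #109 #116 #123 #130 #137 #144.
#102: finishes 3, weight 7, w·C = 21
#109: finishes 15, weight 12, w·C = 180
#116: finishes 22, weight 9, w·C = 198
#123: finishes 39, weight 15, w·C = 585
#130: finishes 49, weight 13, w·C = 637
#137: finishes 54, weight 1, w·C = 54
#144: finishes 65, weight 8, w·C = 520
Sum = 21+180+198+585+637+54+520 = 2195.

2195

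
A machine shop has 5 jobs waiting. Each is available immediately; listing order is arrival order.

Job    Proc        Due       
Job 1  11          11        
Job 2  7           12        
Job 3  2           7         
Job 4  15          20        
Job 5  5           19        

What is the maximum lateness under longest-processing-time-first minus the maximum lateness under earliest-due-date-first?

LPT (decreasing processing time): Job 4 Job 1 Job 2 Job 5 Job 3.
Job 4: 0→15, due 20, lateness -5
Job 1: 15→26, due 11, lateness 15
Job 2: 26→33, due 12, lateness 21
Job 5: 33→38, due 19, lateness 19
Job 3: 38→40, due 7, lateness 33
Maximum = 33.
EDD (increasing due date): Job 3 Job 1 Job 2 Job 5 Job 4.
Job 3: 0→2, due 7, lateness -5
Job 1: 2→13, due 11, lateness 2
Job 2: 13→20, due 12, lateness 8
Job 5: 20→25, due 19, lateness 6
Job 4: 25→40, due 20, lateness 20
Maximum = 20.
Difference = 33 − 20 = 13.

13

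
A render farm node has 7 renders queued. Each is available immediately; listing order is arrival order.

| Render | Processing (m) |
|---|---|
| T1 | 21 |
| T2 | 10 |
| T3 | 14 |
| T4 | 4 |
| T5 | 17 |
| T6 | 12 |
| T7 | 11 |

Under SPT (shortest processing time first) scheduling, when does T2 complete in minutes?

14

SPT (increasing processing time): T4 T2 T7 T6 T3 T5 T1.
T4: 0→4
T2: 4→14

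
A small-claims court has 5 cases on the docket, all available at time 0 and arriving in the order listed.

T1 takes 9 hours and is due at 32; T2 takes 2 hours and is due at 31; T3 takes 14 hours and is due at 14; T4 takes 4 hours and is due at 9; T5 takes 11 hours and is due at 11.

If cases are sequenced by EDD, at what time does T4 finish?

4

EDD (increasing due date): T4 T5 T3 T2 T1.
T4: 0→4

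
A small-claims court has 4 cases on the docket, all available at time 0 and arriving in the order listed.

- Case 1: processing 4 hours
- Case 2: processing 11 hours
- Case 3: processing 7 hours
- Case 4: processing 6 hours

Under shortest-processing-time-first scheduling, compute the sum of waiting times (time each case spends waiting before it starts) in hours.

SPT (increasing processing time): Case 1 Case 4 Case 3 Case 2.
Case 1: waits 0, runs 0→4
Case 4: waits 4, runs 4→10
Case 3: waits 10, runs 10→17
Case 2: waits 17, runs 17→28
Sum = 0+4+10+17 = 31.

31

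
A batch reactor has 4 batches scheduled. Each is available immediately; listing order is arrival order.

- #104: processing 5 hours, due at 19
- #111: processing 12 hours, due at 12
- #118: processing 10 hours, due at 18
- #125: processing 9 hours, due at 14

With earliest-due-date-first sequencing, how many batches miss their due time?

EDD (increasing due date): #111 #125 #118 #104.
#111: 0→12, due 12, tardiness 0
#125: 12→21, due 14, tardiness 7
#118: 21→31, due 18, tardiness 13
#104: 31→36, due 19, tardiness 17
Late batches: 3.

3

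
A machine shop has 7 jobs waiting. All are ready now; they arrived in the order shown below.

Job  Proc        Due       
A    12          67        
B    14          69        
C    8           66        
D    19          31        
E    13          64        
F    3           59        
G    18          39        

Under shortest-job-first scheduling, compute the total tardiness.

85

SPT (increasing processing time): F C A E B G D.
F: 0→3, due 59, tardiness 0
C: 3→11, due 66, tardiness 0
A: 11→23, due 67, tardiness 0
E: 23→36, due 64, tardiness 0
B: 36→50, due 69, tardiness 0
G: 50→68, due 39, tardiness 29
D: 68→87, due 31, tardiness 56
Sum = 0+0+0+0+0+29+56 = 85.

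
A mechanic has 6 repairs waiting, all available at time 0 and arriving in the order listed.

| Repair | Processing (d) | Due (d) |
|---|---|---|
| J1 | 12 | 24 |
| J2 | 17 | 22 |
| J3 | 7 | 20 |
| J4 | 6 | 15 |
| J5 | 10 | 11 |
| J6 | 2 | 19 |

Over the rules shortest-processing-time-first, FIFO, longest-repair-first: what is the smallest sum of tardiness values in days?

59

SPT (increasing processing time): J6 J4 J3 J5 J1 J2.
J6: 0→2, due 19, tardiness 0
J4: 2→8, due 15, tardiness 0
J3: 8→15, due 20, tardiness 0
J5: 15→25, due 11, tardiness 14
J1: 25→37, due 24, tardiness 13
J2: 37→54, due 22, tardiness 32
Sum = 0+0+0+14+13+32 = 59.
FIFO (arrival order): J1 J2 J3 J4 J5 J6.
J1: 0→12, due 24, tardiness 0
J2: 12→29, due 22, tardiness 7
J3: 29→36, due 20, tardiness 16
J4: 36→42, due 15, tardiness 27
J5: 42→52, due 11, tardiness 41
J6: 52→54, due 19, tardiness 35
Sum = 0+7+16+27+41+35 = 126.
LPT (decreasing processing time): J2 J1 J5 J3 J4 J6.
J2: 0→17, due 22, tardiness 0
J1: 17→29, due 24, tardiness 5
J5: 29→39, due 11, tardiness 28
J3: 39→46, due 20, tardiness 26
J4: 46→52, due 15, tardiness 37
J6: 52→54, due 19, tardiness 35
Sum = 0+5+28+26+37+35 = 131.
SPT 59, FIFO 126, LPT 131 → minimum 59.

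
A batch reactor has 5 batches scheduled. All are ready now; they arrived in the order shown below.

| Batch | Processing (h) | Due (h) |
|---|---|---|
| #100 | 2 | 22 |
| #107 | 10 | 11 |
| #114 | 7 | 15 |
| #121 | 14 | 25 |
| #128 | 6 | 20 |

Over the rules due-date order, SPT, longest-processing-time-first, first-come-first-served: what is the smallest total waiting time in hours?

50

EDD (increasing due date): #107 #114 #128 #100 #121.
#107: waits 0, runs 0→10
#114: waits 10, runs 10→17
#128: waits 17, runs 17→23
#100: waits 23, runs 23→25
#121: waits 25, runs 25→39
Sum = 0+10+17+23+25 = 75.
SPT (increasing processing time): #100 #128 #114 #107 #121.
#100: waits 0, runs 0→2
#128: waits 2, runs 2→8
#114: waits 8, runs 8→15
#107: waits 15, runs 15→25
#121: waits 25, runs 25→39
Sum = 0+2+8+15+25 = 50.
LPT (decreasing processing time): #121 #107 #114 #128 #100.
#121: waits 0, runs 0→14
#107: waits 14, runs 14→24
#114: waits 24, runs 24→31
#128: waits 31, runs 31→37
#100: waits 37, runs 37→39
Sum = 0+14+24+31+37 = 106.
FIFO (arrival order): #100 #107 #114 #121 #128.
#100: waits 0, runs 0→2
#107: waits 2, runs 2→12
#114: waits 12, runs 12→19
#121: waits 19, runs 19→33
#128: waits 33, runs 33→39
Sum = 0+2+12+19+33 = 66.
EDD 75, SPT 50, LPT 106, FIFO 66 → minimum 50.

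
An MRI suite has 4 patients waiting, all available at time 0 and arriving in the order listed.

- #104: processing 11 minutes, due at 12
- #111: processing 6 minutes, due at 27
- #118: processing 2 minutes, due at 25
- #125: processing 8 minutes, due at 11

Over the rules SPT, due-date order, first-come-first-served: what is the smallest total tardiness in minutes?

7

SPT (increasing processing time): #118 #111 #125 #104.
#118: 0→2, due 25, tardiness 0
#111: 2→8, due 27, tardiness 0
#125: 8→16, due 11, tardiness 5
#104: 16→27, due 12, tardiness 15
Sum = 0+0+5+15 = 20.
EDD (increasing due date): #125 #104 #118 #111.
#125: 0→8, due 11, tardiness 0
#104: 8→19, due 12, tardiness 7
#118: 19→21, due 25, tardiness 0
#111: 21→27, due 27, tardiness 0
Sum = 0+7+0+0 = 7.
FIFO (arrival order): #104 #111 #118 #125.
#104: 0→11, due 12, tardiness 0
#111: 11→17, due 27, tardiness 0
#118: 17→19, due 25, tardiness 0
#125: 19→27, due 11, tardiness 16
Sum = 0+0+0+16 = 16.
SPT 20, EDD 7, FIFO 16 → minimum 7.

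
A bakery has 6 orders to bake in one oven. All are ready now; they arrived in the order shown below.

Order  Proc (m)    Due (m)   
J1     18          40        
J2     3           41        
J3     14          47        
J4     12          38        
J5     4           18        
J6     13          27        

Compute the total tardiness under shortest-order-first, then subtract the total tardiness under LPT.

-74

SPT (increasing processing time): J2 J5 J4 J6 J3 J1.
J2: 0→3, due 41, tardiness 0
J5: 3→7, due 18, tardiness 0
J4: 7→19, due 38, tardiness 0
J6: 19→32, due 27, tardiness 5
J3: 32→46, due 47, tardiness 0
J1: 46→64, due 40, tardiness 24
Sum = 0+0+0+5+0+24 = 29.
LPT (decreasing processing time): J1 J3 J6 J4 J5 J2.
J1: 0→18, due 40, tardiness 0
J3: 18→32, due 47, tardiness 0
J6: 32→45, due 27, tardiness 18
J4: 45→57, due 38, tardiness 19
J5: 57→61, due 18, tardiness 43
J2: 61→64, due 41, tardiness 23
Sum = 0+0+18+19+43+23 = 103.
Difference = 29 − 103 = -74.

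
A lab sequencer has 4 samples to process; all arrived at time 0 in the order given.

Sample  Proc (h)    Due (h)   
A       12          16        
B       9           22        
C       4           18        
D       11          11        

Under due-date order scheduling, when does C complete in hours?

27

EDD (increasing due date): D A C B.
D: 0→11
A: 11→23
C: 23→27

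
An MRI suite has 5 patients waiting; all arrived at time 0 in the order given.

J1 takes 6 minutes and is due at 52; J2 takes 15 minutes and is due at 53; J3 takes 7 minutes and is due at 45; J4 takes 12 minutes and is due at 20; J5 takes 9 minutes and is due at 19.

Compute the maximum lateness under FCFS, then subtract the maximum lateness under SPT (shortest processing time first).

FIFO (arrival order): J1 J2 J3 J4 J5.
J1: 0→6, due 52, lateness -46
J2: 6→21, due 53, lateness -32
J3: 21→28, due 45, lateness -17
J4: 28→40, due 20, lateness 20
J5: 40→49, due 19, lateness 30
Maximum = 30.
SPT (increasing processing time): J1 J3 J5 J4 J2.
J1: 0→6, due 52, lateness -46
J3: 6→13, due 45, lateness -32
J5: 13→22, due 19, lateness 3
J4: 22→34, due 20, lateness 14
J2: 34→49, due 53, lateness -4
Maximum = 14.
Difference = 30 − 14 = 16.

16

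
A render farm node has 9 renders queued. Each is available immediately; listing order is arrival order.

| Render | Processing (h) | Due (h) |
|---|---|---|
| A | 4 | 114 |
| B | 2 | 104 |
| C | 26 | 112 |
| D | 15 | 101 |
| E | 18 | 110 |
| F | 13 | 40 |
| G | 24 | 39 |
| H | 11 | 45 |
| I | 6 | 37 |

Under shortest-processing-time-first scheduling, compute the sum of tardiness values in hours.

61

SPT (increasing processing time): B A I H F D E G C.
B: 0→2, due 104, tardiness 0
A: 2→6, due 114, tardiness 0
I: 6→12, due 37, tardiness 0
H: 12→23, due 45, tardiness 0
F: 23→36, due 40, tardiness 0
D: 36→51, due 101, tardiness 0
E: 51→69, due 110, tardiness 0
G: 69→93, due 39, tardiness 54
C: 93→119, due 112, tardiness 7
Sum = 0+0+0+0+0+0+0+54+7 = 61.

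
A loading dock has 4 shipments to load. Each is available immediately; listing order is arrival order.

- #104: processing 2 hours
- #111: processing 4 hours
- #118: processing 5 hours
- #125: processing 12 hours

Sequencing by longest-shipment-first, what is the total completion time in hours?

73

LPT (decreasing processing time): #125 #118 #111 #104.
#125: 0→12
#118: 12→17
#111: 17→21
#104: 21→23
Sum = 12+17+21+23 = 73.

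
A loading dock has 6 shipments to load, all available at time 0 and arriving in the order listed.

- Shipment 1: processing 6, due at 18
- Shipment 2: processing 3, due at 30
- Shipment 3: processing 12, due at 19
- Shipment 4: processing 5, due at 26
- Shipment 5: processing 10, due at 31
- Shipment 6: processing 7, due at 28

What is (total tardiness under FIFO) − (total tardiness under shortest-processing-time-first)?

FIFO (arrival order): Shipment 1 Shipment 2 Shipment 3 Shipment 4 Shipment 5 Shipment 6.
Shipment 1: 0→6, due 18, tardiness 0
Shipment 2: 6→9, due 30, tardiness 0
Shipment 3: 9→21, due 19, tardiness 2
Shipment 4: 21→26, due 26, tardiness 0
Shipment 5: 26→36, due 31, tardiness 5
Shipment 6: 36→43, due 28, tardiness 15
Sum = 0+0+2+0+5+15 = 22.
SPT (increasing processing time): Shipment 2 Shipment 4 Shipment 1 Shipment 6 Shipment 5 Shipment 3.
Shipment 2: 0→3, due 30, tardiness 0
Shipment 4: 3→8, due 26, tardiness 0
Shipment 1: 8→14, due 18, tardiness 0
Shipment 6: 14→21, due 28, tardiness 0
Shipment 5: 21→31, due 31, tardiness 0
Shipment 3: 31→43, due 19, tardiness 24
Sum = 0+0+0+0+0+24 = 24.
Difference = 22 − 24 = -2.

-2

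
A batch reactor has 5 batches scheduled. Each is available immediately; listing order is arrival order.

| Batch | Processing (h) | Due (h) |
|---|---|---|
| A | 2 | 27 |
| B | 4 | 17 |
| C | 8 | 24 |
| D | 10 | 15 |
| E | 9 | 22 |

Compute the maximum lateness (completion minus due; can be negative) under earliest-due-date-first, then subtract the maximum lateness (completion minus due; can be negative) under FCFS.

EDD (increasing due date): D B E C A.
D: 0→10, due 15, lateness -5
B: 10→14, due 17, lateness -3
E: 14→23, due 22, lateness 1
C: 23→31, due 24, lateness 7
A: 31→33, due 27, lateness 6
Maximum = 7.
FIFO (arrival order): A B C D E.
A: 0→2, due 27, lateness -25
B: 2→6, due 17, lateness -11
C: 6→14, due 24, lateness -10
D: 14→24, due 15, lateness 9
E: 24→33, due 22, lateness 11
Maximum = 11.
Difference = 7 − 11 = -4.

-4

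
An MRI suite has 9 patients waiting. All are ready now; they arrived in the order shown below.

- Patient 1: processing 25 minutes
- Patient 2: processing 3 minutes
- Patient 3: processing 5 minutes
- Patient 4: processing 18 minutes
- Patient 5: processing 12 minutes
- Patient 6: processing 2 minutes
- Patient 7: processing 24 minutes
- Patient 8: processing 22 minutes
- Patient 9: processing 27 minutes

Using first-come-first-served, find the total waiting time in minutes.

465

FIFO (arrival order): Patient 1 Patient 2 Patient 3 Patient 4 Patient 5 Patient 6 Patient 7 Patient 8 Patient 9.
Patient 1: waits 0, runs 0→25
Patient 2: waits 25, runs 25→28
Patient 3: waits 28, runs 28→33
Patient 4: waits 33, runs 33→51
Patient 5: waits 51, runs 51→63
Patient 6: waits 63, runs 63→65
Patient 7: waits 65, runs 65→89
Patient 8: waits 89, runs 89→111
Patient 9: waits 111, runs 111→138
Sum = 0+25+28+33+51+63+65+89+111 = 465.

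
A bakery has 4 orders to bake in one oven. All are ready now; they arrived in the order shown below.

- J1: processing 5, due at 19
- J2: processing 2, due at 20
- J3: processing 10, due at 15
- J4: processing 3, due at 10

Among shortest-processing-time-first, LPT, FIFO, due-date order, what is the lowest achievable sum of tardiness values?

SPT (increasing processing time): J2 J4 J1 J3.
J2: 0→2, due 20, tardiness 0
J4: 2→5, due 10, tardiness 0
J1: 5→10, due 19, tardiness 0
J3: 10→20, due 15, tardiness 5
Sum = 0+0+0+5 = 5.
LPT (decreasing processing time): J3 J1 J4 J2.
J3: 0→10, due 15, tardiness 0
J1: 10→15, due 19, tardiness 0
J4: 15→18, due 10, tardiness 8
J2: 18→20, due 20, tardiness 0
Sum = 0+0+8+0 = 8.
FIFO (arrival order): J1 J2 J3 J4.
J1: 0→5, due 19, tardiness 0
J2: 5→7, due 20, tardiness 0
J3: 7→17, due 15, tardiness 2
J4: 17→20, due 10, tardiness 10
Sum = 0+0+2+10 = 12.
EDD (increasing due date): J4 J3 J1 J2.
J4: 0→3, due 10, tardiness 0
J3: 3→13, due 15, tardiness 0
J1: 13→18, due 19, tardiness 0
J2: 18→20, due 20, tardiness 0
Sum = 0+0+0+0 = 0.
SPT 5, LPT 8, FIFO 12, EDD 0 → minimum 0.

0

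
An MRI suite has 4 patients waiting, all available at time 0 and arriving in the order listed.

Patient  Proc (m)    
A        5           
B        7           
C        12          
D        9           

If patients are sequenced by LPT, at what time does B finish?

LPT (decreasing processing time): C D B A.
C: 0→12
D: 12→21
B: 21→28

28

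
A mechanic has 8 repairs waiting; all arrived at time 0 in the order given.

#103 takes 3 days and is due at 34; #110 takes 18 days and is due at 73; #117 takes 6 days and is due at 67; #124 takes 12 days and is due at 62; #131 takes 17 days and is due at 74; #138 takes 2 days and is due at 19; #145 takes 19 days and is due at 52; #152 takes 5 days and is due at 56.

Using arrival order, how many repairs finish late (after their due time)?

3

FIFO (arrival order): #103 #110 #117 #124 #131 #138 #145 #152.
#103: 0→3, due 34, tardiness 0
#110: 3→21, due 73, tardiness 0
#117: 21→27, due 67, tardiness 0
#124: 27→39, due 62, tardiness 0
#131: 39→56, due 74, tardiness 0
#138: 56→58, due 19, tardiness 39
#145: 58→77, due 52, tardiness 25
#152: 77→82, due 56, tardiness 26
Late repairs: 3.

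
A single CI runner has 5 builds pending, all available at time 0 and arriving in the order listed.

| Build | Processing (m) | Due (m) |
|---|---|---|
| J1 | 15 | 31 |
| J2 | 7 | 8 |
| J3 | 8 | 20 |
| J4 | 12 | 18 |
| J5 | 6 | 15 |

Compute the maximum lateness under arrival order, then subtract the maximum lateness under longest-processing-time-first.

-1

FIFO (arrival order): J1 J2 J3 J4 J5.
J1: 0→15, due 31, lateness -16
J2: 15→22, due 8, lateness 14
J3: 22→30, due 20, lateness 10
J4: 30→42, due 18, lateness 24
J5: 42→48, due 15, lateness 33
Maximum = 33.
LPT (decreasing processing time): J1 J4 J3 J2 J5.
J1: 0→15, due 31, lateness -16
J4: 15→27, due 18, lateness 9
J3: 27→35, due 20, lateness 15
J2: 35→42, due 8, lateness 34
J5: 42→48, due 15, lateness 33
Maximum = 34.
Difference = 33 − 34 = -1.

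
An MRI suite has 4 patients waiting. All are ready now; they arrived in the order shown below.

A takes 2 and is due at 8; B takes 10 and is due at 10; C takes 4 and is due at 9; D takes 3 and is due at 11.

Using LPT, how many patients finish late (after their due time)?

3

LPT (decreasing processing time): B C D A.
B: 0→10, due 10, tardiness 0
C: 10→14, due 9, tardiness 5
D: 14→17, due 11, tardiness 6
A: 17→19, due 8, tardiness 11
Late patients: 3.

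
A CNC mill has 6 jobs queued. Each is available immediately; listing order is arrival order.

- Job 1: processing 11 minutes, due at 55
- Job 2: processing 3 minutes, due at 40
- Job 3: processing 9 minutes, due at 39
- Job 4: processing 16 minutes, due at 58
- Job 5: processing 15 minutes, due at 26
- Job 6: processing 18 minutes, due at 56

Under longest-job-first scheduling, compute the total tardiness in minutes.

LPT (decreasing processing time): Job 6 Job 4 Job 5 Job 1 Job 3 Job 2.
Job 6: 0→18, due 56, tardiness 0
Job 4: 18→34, due 58, tardiness 0
Job 5: 34→49, due 26, tardiness 23
Job 1: 49→60, due 55, tardiness 5
Job 3: 60→69, due 39, tardiness 30
Job 2: 69→72, due 40, tardiness 32
Sum = 0+0+23+5+30+32 = 90.

90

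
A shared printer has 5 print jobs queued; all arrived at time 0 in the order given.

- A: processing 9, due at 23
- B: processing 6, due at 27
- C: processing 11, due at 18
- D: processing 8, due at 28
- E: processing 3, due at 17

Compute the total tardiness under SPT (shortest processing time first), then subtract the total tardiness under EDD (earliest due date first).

11

SPT (increasing processing time): E B D A C.
E: 0→3, due 17, tardiness 0
B: 3→9, due 27, tardiness 0
D: 9→17, due 28, tardiness 0
A: 17→26, due 23, tardiness 3
C: 26→37, due 18, tardiness 19
Sum = 0+0+0+3+19 = 22.
EDD (increasing due date): E C A B D.
E: 0→3, due 17, tardiness 0
C: 3→14, due 18, tardiness 0
A: 14→23, due 23, tardiness 0
B: 23→29, due 27, tardiness 2
D: 29→37, due 28, tardiness 9
Sum = 0+0+0+2+9 = 11.
Difference = 22 − 11 = 11.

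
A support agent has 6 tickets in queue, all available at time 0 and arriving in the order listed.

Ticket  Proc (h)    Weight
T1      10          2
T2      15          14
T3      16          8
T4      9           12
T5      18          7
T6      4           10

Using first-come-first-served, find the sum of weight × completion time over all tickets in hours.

FIFO (arrival order): T1 T2 T3 T4 T5 T6.
T1: finishes 10, weight 2, w·C = 20
T2: finishes 25, weight 14, w·C = 350
T3: finishes 41, weight 8, w·C = 328
T4: finishes 50, weight 12, w·C = 600
T5: finishes 68, weight 7, w·C = 476
T6: finishes 72, weight 10, w·C = 720
Sum = 20+350+328+600+476+720 = 2494.

2494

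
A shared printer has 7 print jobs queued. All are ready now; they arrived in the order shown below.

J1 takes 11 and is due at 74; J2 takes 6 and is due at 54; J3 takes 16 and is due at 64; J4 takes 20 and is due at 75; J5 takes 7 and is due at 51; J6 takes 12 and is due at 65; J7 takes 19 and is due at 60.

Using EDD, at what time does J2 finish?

13

EDD (increasing due date): J5 J2 J7 J3 J6 J1 J4.
J5: 0→7
J2: 7→13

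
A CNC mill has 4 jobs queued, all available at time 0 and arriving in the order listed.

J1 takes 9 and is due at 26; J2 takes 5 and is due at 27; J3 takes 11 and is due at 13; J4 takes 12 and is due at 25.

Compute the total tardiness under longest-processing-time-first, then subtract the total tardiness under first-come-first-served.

LPT (decreasing processing time): J4 J3 J1 J2.
J4: 0→12, due 25, tardiness 0
J3: 12→23, due 13, tardiness 10
J1: 23→32, due 26, tardiness 6
J2: 32→37, due 27, tardiness 10
Sum = 0+10+6+10 = 26.
FIFO (arrival order): J1 J2 J3 J4.
J1: 0→9, due 26, tardiness 0
J2: 9→14, due 27, tardiness 0
J3: 14→25, due 13, tardiness 12
J4: 25→37, due 25, tardiness 12
Sum = 0+0+12+12 = 24.
Difference = 26 − 24 = 2.

2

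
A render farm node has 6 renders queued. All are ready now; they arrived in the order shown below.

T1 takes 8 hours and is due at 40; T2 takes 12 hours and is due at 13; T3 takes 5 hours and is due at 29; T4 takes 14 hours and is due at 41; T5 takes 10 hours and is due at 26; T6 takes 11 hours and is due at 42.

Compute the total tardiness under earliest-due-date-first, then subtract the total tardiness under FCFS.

EDD (increasing due date): T2 T5 T3 T1 T4 T6.
T2: 0→12, due 13, tardiness 0
T5: 12→22, due 26, tardiness 0
T3: 22→27, due 29, tardiness 0
T1: 27→35, due 40, tardiness 0
T4: 35→49, due 41, tardiness 8
T6: 49→60, due 42, tardiness 18
Sum = 0+0+0+0+8+18 = 26.
FIFO (arrival order): T1 T2 T3 T4 T5 T6.
T1: 0→8, due 40, tardiness 0
T2: 8→20, due 13, tardiness 7
T3: 20→25, due 29, tardiness 0
T4: 25→39, due 41, tardiness 0
T5: 39→49, due 26, tardiness 23
T6: 49→60, due 42, tardiness 18
Sum = 0+7+0+0+23+18 = 48.
Difference = 26 − 48 = -22.

-22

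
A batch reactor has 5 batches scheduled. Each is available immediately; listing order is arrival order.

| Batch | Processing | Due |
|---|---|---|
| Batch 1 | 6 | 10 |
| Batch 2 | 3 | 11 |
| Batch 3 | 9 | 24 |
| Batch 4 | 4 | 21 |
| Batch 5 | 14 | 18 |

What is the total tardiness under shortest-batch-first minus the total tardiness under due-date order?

-2

SPT (increasing processing time): Batch 2 Batch 4 Batch 1 Batch 3 Batch 5.
Batch 2: 0→3, due 11, tardiness 0
Batch 4: 3→7, due 21, tardiness 0
Batch 1: 7→13, due 10, tardiness 3
Batch 3: 13→22, due 24, tardiness 0
Batch 5: 22→36, due 18, tardiness 18
Sum = 0+0+3+0+18 = 21.
EDD (increasing due date): Batch 1 Batch 2 Batch 5 Batch 4 Batch 3.
Batch 1: 0→6, due 10, tardiness 0
Batch 2: 6→9, due 11, tardiness 0
Batch 5: 9→23, due 18, tardiness 5
Batch 4: 23→27, due 21, tardiness 6
Batch 3: 27→36, due 24, tardiness 12
Sum = 0+0+5+6+12 = 23.
Difference = 21 − 23 = -2.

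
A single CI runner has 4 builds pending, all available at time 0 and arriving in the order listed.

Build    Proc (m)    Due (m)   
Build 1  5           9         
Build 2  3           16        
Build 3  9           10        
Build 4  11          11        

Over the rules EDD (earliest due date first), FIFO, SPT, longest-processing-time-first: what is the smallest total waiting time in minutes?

EDD (increasing due date): Build 1 Build 3 Build 4 Build 2.
Build 1: waits 0, runs 0→5
Build 3: waits 5, runs 5→14
Build 4: waits 14, runs 14→25
Build 2: waits 25, runs 25→28
Sum = 0+5+14+25 = 44.
FIFO (arrival order): Build 1 Build 2 Build 3 Build 4.
Build 1: waits 0, runs 0→5
Build 2: waits 5, runs 5→8
Build 3: waits 8, runs 8→17
Build 4: waits 17, runs 17→28
Sum = 0+5+8+17 = 30.
SPT (increasing processing time): Build 2 Build 1 Build 3 Build 4.
Build 2: waits 0, runs 0→3
Build 1: waits 3, runs 3→8
Build 3: waits 8, runs 8→17
Build 4: waits 17, runs 17→28
Sum = 0+3+8+17 = 28.
LPT (decreasing processing time): Build 4 Build 3 Build 1 Build 2.
Build 4: waits 0, runs 0→11
Build 3: waits 11, runs 11→20
Build 1: waits 20, runs 20→25
Build 2: waits 25, runs 25→28
Sum = 0+11+20+25 = 56.
EDD 44, FIFO 30, SPT 28, LPT 56 → minimum 28.

28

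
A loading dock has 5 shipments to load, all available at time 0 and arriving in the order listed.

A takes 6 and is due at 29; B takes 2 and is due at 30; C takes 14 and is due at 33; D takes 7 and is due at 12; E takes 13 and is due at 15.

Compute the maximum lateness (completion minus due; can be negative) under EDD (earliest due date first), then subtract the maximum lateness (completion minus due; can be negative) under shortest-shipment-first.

EDD (increasing due date): D E A B C.
D: 0→7, due 12, lateness -5
E: 7→20, due 15, lateness 5
A: 20→26, due 29, lateness -3
B: 26→28, due 30, lateness -2
C: 28→42, due 33, lateness 9
Maximum = 9.
SPT (increasing processing time): B A D E C.
B: 0→2, due 30, lateness -28
A: 2→8, due 29, lateness -21
D: 8→15, due 12, lateness 3
E: 15→28, due 15, lateness 13
C: 28→42, due 33, lateness 9
Maximum = 13.
Difference = 9 − 13 = -4.

-4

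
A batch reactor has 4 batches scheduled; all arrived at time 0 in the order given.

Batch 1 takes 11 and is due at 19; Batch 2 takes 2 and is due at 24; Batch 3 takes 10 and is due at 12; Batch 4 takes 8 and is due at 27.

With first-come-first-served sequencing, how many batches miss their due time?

2

FIFO (arrival order): Batch 1 Batch 2 Batch 3 Batch 4.
Batch 1: 0→11, due 19, tardiness 0
Batch 2: 11→13, due 24, tardiness 0
Batch 3: 13→23, due 12, tardiness 11
Batch 4: 23→31, due 27, tardiness 4
Late batches: 2.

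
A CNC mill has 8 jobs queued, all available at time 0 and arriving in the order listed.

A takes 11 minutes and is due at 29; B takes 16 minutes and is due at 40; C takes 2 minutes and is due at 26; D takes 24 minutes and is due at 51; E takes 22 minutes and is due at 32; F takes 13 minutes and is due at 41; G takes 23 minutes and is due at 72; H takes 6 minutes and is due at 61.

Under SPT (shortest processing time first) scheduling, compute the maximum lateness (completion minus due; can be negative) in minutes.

66

SPT (increasing processing time): C H A F B E G D.
C: 0→2, due 26, lateness -24
H: 2→8, due 61, lateness -53
A: 8→19, due 29, lateness -10
F: 19→32, due 41, lateness -9
B: 32→48, due 40, lateness 8
E: 48→70, due 32, lateness 38
G: 70→93, due 72, lateness 21
D: 93→117, due 51, lateness 66
Maximum = 66.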